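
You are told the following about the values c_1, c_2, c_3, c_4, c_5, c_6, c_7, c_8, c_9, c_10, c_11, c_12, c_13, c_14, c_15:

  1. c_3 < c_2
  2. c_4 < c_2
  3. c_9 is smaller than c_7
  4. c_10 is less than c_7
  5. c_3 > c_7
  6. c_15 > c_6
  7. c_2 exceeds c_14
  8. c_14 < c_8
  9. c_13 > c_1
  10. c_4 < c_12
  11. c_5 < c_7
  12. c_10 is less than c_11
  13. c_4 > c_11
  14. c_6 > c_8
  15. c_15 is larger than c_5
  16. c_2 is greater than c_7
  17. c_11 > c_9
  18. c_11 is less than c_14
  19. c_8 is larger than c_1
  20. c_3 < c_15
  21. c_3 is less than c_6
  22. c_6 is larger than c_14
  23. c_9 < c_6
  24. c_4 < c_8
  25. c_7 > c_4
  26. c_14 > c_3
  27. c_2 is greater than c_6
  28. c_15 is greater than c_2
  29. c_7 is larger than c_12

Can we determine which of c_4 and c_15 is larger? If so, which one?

Link the given pairs in sequence: c_4 < c_12; c_12 < c_7; c_7 < c_3; c_3 < c_14; c_14 < c_8; c_8 < c_6; c_6 < c_2; c_2 < c_15.
Together: c_4 < c_12 < c_7 < c_3 < c_14 < c_8 < c_6 < c_2 < c_15.
So c_15 is larger.

c_15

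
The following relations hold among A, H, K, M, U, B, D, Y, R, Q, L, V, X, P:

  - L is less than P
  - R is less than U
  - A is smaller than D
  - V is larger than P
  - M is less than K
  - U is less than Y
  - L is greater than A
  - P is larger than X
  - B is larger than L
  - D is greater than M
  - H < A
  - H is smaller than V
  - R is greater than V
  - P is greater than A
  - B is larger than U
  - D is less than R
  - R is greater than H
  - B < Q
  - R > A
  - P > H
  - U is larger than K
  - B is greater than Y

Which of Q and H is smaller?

H

H < A and A < L give H < L.
With L < P: H < A < L < P.
Then P < V extends the chain to V.
Then V < R extends the chain to R.
With R < U: H < A < L < P < V < R < U.
Then U < Y extends the chain to Y.
With Y < B: H < A < L < P < V < R < U < Y < B.
With B < Q: H < A < L < P < V < R < U < Y < B < Q.
So H < Q; H is the smaller of the two.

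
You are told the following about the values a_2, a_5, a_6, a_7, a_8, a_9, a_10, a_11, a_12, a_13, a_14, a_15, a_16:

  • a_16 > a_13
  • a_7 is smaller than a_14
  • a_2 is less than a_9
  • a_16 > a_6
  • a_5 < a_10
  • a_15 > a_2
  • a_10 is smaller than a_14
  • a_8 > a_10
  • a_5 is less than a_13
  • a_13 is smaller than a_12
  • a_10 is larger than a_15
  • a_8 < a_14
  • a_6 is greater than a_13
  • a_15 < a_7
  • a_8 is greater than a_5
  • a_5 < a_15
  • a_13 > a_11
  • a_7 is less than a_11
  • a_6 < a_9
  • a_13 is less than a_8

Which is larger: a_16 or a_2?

a_2 < a_15 and a_15 < a_7 give a_2 < a_7.
Then a_7 < a_11 extends the chain to a_11.
With a_11 < a_13: a_2 < a_15 < a_7 < a_11 < a_13.
Then a_13 < a_6 extends the chain to a_6.
With a_6 < a_16: a_2 < a_15 < a_7 < a_11 < a_13 < a_6 < a_16.
So a_2 < a_16; a_16 is the larger of the two.

a_16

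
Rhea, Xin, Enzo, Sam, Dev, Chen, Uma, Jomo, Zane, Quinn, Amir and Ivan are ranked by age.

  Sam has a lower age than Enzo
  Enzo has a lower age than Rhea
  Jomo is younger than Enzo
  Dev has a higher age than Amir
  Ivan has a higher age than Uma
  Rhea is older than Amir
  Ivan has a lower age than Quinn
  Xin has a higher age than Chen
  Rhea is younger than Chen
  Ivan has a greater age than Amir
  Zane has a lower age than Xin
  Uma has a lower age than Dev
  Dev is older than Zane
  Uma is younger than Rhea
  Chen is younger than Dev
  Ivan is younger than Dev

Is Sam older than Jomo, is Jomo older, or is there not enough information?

undetermined

Following every chain through Sam: above Sam we get Enzo, Rhea, Chen, Dev, Xin.
Jomo is not reached, and no chain runs the other way from Jomo to Sam.
So the given relations leave the order of Sam and Jomo undetermined.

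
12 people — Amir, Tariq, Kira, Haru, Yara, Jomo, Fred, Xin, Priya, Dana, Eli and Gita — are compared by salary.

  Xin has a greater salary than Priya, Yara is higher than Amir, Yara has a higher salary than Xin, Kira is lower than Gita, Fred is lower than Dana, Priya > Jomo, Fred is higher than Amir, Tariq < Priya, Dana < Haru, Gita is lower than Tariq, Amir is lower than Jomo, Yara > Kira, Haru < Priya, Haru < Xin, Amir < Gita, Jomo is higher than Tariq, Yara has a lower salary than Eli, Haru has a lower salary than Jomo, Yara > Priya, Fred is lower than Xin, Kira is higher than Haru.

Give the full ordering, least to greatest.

Amir < Fred < Dana < Haru < Kira < Gita < Tariq < Jomo < Priya < Xin < Yara < Eli

Each adjacent pair is fixed by a given relation: Amir < Fred; Fred < Dana; Dana < Haru; Haru < Kira; Kira < Gita; Gita < Tariq; Tariq < Jomo; Jomo < Priya; Priya < Xin; Xin < Yara; Yara < Eli. Chaining them end to end gives the full order.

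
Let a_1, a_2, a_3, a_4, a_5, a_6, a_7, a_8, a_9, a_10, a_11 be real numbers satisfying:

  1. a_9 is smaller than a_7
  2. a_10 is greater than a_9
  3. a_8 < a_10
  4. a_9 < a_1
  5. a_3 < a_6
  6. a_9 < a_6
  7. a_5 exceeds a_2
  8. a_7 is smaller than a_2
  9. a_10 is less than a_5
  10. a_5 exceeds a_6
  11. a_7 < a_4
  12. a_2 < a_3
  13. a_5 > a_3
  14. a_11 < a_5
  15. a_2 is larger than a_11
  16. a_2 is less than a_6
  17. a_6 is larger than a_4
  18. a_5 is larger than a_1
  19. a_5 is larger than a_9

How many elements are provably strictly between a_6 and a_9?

4

Chaining upward from a_9 reaches: a_7, a_2, a_3, a_10, a_4, a_1, a_5.
Chaining downward from a_6 reaches: a_7, a_11, a_2, a_3, a_4.
Strictly between a_9 and a_6 are those in both lists: a_7, a_2, a_3, a_4 — 4 elements.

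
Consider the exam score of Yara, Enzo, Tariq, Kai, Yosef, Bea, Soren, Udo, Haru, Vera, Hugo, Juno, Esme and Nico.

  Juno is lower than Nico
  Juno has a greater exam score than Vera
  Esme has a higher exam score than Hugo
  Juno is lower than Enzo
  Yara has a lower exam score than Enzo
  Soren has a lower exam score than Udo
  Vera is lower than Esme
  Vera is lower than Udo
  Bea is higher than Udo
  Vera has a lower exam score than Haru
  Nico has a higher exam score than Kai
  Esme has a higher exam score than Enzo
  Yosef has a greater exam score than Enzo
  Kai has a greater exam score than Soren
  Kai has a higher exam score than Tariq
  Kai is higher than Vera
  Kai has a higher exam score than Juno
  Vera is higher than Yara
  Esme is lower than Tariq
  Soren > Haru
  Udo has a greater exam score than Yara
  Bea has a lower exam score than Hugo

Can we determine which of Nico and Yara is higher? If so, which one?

The relevant relations are Yara < Vera; Vera < Haru; Haru < Soren; Soren < Udo; Udo < Bea; Bea < Hugo; Hugo < Esme; Esme < Tariq; Tariq < Kai; Kai < Nico.
Chaining these gives Yara < Vera < Haru < Soren < Udo < Bea < Hugo < Esme < Tariq < Kai < Nico.
So Nico is higher.

Nico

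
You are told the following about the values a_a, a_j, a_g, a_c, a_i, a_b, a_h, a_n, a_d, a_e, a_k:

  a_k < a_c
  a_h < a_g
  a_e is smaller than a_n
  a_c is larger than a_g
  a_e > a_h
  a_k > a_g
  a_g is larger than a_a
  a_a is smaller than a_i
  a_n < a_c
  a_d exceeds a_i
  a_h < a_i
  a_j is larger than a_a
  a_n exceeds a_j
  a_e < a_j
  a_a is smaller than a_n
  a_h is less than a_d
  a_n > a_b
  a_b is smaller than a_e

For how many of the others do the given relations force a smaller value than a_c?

8

The elements the relations force below a_c are a_a, a_b, a_h, a_g, a_e, a_j, a_k, a_n — no chain reaches any other.
That is 8.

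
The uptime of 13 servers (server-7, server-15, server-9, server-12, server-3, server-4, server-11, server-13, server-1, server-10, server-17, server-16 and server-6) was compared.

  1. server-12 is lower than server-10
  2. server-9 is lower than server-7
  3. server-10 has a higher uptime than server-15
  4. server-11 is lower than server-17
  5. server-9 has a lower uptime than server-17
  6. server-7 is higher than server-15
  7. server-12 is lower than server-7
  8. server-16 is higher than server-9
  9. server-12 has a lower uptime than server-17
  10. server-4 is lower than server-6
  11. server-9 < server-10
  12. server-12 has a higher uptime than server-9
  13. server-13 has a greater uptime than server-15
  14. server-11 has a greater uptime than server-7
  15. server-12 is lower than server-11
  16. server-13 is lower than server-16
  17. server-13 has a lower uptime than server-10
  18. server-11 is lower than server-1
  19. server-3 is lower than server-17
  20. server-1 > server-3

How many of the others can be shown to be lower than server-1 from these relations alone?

6

The elements the relations force below server-1 are server-9, server-15, server-12, server-7, server-3, server-11 — no chain reaches any other.
That is 6.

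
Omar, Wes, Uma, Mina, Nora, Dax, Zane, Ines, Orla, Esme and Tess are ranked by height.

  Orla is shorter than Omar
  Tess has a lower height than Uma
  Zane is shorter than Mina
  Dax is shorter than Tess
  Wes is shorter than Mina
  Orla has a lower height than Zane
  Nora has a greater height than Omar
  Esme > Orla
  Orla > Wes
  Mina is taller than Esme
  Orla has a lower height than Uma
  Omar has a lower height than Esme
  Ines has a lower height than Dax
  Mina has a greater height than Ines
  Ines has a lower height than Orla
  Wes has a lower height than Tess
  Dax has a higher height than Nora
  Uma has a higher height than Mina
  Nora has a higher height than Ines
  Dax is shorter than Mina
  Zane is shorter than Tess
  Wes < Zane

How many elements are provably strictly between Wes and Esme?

Chaining upward from Wes reaches: Orla, Zane, Omar, Nora, Dax, Mina, Tess, Uma.
Chaining downward from Esme reaches: Ines, Orla, Omar.
Strictly between Wes and Esme are those in both lists: Orla, Omar — 2 elements.

2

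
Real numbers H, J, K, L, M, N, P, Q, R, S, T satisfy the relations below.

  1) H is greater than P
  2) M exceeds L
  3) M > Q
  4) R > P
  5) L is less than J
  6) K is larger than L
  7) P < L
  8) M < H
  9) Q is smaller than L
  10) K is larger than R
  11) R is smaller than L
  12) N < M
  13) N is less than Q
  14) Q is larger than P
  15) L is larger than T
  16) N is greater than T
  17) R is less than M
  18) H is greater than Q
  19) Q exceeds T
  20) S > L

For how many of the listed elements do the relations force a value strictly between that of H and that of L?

1

Chaining upward from L reaches: K, S, J, M.
Chaining downward from H reaches: T, P, N, R, Q, M.
Strictly between L and H are those in both lists: M — 1 element.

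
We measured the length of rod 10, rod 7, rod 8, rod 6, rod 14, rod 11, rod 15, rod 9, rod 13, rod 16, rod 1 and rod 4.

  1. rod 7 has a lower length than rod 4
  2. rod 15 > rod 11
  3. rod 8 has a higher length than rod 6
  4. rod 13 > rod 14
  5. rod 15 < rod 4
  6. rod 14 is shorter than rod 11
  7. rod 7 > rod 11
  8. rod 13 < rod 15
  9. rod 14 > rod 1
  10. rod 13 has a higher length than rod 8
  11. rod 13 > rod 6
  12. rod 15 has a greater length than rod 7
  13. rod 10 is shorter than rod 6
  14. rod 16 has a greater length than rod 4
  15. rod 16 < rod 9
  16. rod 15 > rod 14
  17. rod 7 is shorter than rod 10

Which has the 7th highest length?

rod 6

The consecutive relations fix a unique order: rod 1 < rod 14 < rod 11 < rod 7 < rod 10 < rod 6 < rod 8 < rod 13 < rod 15 < rod 4 < rod 16 < rod 9.
The 7th largest is rod 6.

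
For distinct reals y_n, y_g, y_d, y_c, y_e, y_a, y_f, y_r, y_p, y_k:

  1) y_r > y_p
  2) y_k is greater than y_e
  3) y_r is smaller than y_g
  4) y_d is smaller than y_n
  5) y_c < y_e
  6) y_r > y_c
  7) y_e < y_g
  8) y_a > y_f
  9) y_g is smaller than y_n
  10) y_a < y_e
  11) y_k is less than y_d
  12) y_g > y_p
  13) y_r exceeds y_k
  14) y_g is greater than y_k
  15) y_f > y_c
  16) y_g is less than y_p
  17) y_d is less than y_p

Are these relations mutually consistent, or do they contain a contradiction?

inconsistent

We have y_g < y_p stated directly, yet also y_p < y_r < y_g by chaining the others — so y_p < y_g. Contradiction.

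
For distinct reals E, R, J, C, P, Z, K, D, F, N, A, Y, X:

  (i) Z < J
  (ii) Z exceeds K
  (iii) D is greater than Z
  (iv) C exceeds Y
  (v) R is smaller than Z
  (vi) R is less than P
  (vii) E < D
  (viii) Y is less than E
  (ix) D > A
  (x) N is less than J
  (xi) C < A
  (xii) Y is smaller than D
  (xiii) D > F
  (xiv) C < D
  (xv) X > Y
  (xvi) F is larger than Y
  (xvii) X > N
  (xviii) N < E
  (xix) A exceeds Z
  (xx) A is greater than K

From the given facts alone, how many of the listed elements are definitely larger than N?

From N the given relations immediately reach X, J, E.
From those, D — 4 in total.
No other element is forced above N by the given relations, so the count is 4.

4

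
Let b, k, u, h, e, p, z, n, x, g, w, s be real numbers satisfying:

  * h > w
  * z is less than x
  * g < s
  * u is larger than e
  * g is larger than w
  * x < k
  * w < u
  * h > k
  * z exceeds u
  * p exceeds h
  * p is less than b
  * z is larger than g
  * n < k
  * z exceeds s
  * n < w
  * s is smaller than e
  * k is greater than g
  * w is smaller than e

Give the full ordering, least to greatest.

Nothing is placed below n, so it is least; from there n < w; w < g; g < s; s < e; e < u; u < z; z < x; x < k; k < h; h < p; p < b, each given directly.

n < w < g < s < e < u < z < x < k < h < p < b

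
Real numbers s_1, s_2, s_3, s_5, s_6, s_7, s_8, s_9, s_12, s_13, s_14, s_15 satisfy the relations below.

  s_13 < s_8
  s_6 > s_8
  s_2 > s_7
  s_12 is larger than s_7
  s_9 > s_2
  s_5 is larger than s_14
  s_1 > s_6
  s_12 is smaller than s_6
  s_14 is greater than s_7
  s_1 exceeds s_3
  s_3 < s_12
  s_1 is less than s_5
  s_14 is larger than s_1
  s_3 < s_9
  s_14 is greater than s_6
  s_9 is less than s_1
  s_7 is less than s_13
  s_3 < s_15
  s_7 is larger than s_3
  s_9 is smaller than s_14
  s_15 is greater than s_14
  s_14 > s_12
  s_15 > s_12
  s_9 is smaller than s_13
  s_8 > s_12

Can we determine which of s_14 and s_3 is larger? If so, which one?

s_3 < s_7 < s_2 < s_9 < s_13 < s_8 < s_6 < s_1 < s_14, by transitivity through s_7, s_2, s_9, s_13, s_8, s_6, s_1.
So s_14 is larger.

s_14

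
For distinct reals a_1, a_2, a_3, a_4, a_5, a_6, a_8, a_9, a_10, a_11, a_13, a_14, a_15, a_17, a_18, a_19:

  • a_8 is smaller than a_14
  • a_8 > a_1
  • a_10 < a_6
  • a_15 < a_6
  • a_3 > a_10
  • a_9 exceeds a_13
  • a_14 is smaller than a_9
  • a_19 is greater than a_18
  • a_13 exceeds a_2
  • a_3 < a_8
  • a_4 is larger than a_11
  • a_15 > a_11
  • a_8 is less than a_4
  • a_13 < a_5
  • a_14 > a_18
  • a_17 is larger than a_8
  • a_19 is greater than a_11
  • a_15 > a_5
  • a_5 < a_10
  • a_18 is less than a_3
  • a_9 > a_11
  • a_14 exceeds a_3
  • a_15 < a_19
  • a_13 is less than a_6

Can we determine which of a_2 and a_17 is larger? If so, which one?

a_17

a_2 < a_13 and a_13 < a_5 give a_2 < a_5.
With a_5 < a_10: a_2 < a_13 < a_5 < a_10.
Then a_10 < a_3 extends the chain to a_3.
Then a_3 < a_8 extends the chain to a_8.
Then a_8 < a_17 extends the chain to a_17.
So a_17 is larger.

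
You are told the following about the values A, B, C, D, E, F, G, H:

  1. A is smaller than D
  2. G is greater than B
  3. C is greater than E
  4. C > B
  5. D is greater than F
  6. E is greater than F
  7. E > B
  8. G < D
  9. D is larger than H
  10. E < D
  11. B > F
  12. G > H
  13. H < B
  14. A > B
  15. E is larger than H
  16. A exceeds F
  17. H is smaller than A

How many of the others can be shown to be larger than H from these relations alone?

6

From H the given relations immediately reach B, E, G, A, D.
From those, C — 6 in total.
No other element is forced above H by the given relations, so the count is 6.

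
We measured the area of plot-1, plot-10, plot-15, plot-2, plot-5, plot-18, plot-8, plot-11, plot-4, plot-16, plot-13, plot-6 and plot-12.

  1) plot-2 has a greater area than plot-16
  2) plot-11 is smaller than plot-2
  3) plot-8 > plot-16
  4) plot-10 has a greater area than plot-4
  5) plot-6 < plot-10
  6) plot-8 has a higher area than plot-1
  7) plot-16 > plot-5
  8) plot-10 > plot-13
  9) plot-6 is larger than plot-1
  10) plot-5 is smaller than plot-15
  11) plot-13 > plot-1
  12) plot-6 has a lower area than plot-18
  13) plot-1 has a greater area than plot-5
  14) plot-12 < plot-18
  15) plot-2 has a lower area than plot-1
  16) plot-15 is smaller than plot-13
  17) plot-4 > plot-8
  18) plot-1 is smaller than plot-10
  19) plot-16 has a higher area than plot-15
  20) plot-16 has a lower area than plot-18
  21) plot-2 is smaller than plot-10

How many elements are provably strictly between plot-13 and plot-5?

4

The relations place plot-5 below plot-13. An element lies strictly between them when it is forced above plot-5 and also forced below plot-13.
Above plot-5: {plot-15, plot-16, plot-2, plot-1, plot-8, plot-6, plot-18, plot-4, plot-10}. Below plot-13: {plot-11, plot-15, plot-16, plot-2, plot-1}.
Intersection: {plot-15, plot-16, plot-2, plot-1} — 4.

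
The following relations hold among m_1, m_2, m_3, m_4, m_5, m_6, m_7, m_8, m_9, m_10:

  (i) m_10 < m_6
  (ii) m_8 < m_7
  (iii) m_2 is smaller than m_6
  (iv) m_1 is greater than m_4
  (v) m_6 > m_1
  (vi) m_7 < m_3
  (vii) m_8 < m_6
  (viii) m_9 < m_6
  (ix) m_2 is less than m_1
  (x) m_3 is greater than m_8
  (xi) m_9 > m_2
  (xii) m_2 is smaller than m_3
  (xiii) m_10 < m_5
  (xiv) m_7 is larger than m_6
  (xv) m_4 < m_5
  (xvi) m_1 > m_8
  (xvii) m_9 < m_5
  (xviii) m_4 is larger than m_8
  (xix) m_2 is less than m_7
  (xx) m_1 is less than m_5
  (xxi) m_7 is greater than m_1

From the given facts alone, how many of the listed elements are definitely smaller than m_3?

8

Directly below m_3: m_8, m_2, m_7.
One step further: m_1, m_6 (5 so far).
One step further: m_10, m_4, m_9 (8 so far).
No other element is forced below m_3 by the given relations, so the count is 8.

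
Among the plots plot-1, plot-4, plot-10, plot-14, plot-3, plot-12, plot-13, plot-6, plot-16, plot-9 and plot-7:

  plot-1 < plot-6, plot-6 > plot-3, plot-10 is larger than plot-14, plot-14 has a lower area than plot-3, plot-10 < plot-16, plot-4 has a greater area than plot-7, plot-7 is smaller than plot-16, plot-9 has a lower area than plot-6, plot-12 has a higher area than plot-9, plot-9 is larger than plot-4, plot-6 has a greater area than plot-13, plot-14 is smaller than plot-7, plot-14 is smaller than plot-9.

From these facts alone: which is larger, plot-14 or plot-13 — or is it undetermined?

undetermined

Following every chain through plot-14: above plot-14 we get plot-7, plot-4, plot-10, plot-9, plot-16, plot-3, plot-12, plot-6.
plot-13 is not reached, and no chain runs the other way from plot-13 to plot-14.
So the given relations leave the order of plot-14 and plot-13 undetermined.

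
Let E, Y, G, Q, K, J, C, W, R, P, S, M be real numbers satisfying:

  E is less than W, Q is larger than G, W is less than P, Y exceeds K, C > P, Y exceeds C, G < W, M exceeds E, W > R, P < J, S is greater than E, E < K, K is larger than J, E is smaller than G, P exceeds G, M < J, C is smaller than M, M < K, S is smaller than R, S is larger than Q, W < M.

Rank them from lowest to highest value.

Each adjacent pair is fixed by a given relation: E < G; G < Q; Q < S; S < R; R < W; W < P; P < C; C < M; M < J; J < K; K < Y. Chaining them end to end gives the full order.

E < G < Q < S < R < W < P < C < M < J < K < Y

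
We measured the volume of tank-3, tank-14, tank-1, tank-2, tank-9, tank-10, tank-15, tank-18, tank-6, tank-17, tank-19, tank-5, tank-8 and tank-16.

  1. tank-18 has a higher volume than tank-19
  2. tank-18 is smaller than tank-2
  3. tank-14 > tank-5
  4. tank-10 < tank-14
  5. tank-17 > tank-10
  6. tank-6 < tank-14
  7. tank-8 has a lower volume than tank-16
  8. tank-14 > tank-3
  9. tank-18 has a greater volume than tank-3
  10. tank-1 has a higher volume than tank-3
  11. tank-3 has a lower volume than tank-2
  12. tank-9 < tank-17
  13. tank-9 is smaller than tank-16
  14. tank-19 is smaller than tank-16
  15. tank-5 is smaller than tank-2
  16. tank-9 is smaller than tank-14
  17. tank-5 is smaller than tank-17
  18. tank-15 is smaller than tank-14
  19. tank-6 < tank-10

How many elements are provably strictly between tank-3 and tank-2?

1

The relations place tank-3 below tank-2. An element lies strictly between them when it is forced above tank-3 and also forced below tank-2.
Above tank-3: {tank-18, tank-1, tank-14}. Below tank-2: {tank-5, tank-19, tank-18}.
Intersection: {tank-18} — 1.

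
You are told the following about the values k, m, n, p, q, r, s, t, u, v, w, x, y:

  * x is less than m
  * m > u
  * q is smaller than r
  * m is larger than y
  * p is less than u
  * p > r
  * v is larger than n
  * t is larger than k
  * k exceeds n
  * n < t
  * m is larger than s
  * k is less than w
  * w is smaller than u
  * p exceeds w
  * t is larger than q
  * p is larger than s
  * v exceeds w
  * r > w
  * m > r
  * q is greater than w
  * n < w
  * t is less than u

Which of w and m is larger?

m

w < q and q < r give w < r.
With r < p: w < q < r < p.
With p < u: w < q < r < p < u.
With u < m: w < q < r < p < u < m.
So w < m; m is the larger of the two.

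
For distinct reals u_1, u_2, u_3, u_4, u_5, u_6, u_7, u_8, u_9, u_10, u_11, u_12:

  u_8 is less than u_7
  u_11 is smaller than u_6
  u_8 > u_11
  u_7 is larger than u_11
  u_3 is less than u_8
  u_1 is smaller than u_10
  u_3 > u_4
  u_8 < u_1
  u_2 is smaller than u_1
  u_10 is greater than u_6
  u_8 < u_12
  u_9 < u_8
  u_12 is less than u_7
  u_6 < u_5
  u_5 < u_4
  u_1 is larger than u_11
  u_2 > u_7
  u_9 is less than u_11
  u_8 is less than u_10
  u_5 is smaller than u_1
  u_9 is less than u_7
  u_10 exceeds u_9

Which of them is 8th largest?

u_4

The consecutive relations fix a unique order: u_9 < u_11 < u_6 < u_5 < u_4 < u_3 < u_8 < u_12 < u_7 < u_2 < u_1 < u_10.
Counting 8 from the largest end gives u_4.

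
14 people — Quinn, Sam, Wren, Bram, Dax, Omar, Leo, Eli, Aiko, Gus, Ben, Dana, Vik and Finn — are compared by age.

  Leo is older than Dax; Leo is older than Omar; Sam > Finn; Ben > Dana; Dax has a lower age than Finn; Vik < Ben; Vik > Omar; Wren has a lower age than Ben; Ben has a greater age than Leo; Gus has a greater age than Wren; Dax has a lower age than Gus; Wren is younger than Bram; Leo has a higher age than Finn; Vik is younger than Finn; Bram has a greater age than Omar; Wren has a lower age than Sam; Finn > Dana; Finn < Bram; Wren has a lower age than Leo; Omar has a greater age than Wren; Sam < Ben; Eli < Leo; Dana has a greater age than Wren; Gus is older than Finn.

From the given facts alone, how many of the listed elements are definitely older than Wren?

9

Directly above Wren: Dana, Omar, Bram, Gus, Leo, Sam, Ben.
One step further: Vik, Finn (9 so far).
Nothing else is reachable above Wren; 9 in all.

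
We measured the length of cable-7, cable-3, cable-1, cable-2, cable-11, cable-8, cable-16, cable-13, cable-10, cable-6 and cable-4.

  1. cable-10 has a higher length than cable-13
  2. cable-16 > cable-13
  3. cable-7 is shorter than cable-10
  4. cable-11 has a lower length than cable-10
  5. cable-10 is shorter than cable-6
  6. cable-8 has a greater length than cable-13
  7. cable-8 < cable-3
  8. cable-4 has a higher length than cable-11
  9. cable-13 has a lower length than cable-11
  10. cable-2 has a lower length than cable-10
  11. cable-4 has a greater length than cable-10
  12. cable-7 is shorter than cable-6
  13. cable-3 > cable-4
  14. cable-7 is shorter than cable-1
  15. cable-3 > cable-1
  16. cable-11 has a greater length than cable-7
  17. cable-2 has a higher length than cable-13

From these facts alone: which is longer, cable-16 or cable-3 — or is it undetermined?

Following every chain through cable-16: below cable-16 we get cable-13.
cable-3 is not reached, and no chain runs the other way from cable-3 to cable-16.
So the given relations leave the order of cable-16 and cable-3 undetermined.

undetermined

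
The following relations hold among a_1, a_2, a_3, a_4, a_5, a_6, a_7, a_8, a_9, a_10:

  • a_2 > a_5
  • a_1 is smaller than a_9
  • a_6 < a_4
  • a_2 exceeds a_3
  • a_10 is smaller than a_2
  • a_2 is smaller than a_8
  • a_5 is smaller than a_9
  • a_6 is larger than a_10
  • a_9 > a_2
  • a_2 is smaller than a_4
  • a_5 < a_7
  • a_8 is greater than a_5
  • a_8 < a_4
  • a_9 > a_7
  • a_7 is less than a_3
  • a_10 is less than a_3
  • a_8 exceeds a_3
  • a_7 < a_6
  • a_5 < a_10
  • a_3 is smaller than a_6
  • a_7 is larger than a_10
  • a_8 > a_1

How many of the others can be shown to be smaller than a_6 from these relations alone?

The elements the relations force below a_6 are a_5, a_10, a_7, a_3 — no chain reaches any other.
That is 4.

4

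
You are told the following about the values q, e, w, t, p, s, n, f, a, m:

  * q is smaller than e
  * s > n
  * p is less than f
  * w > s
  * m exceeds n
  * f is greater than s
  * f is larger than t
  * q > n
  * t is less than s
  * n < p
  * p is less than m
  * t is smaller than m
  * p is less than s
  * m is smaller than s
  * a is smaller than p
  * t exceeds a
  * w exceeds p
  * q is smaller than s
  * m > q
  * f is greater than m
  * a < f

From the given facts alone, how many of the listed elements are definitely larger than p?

From p the given relations immediately reach m, s, w, f.
Nothing else is reachable above p; 4 in all.

4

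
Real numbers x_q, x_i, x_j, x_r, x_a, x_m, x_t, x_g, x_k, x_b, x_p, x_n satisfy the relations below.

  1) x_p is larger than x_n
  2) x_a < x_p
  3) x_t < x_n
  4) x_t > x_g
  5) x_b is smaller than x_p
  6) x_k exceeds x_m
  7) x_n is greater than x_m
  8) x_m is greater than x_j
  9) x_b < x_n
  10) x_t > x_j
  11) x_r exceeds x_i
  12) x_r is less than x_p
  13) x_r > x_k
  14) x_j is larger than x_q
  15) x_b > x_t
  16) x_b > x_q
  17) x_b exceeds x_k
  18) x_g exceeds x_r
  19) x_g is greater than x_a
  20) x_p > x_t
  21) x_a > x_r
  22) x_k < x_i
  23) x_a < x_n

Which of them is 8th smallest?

x_g

Piecing the relations together gives one ordering: x_q < x_j < x_m < x_k < x_i < x_r < x_a < x_g < x_t < x_b < x_n < x_p.
The 8th smallest is x_g.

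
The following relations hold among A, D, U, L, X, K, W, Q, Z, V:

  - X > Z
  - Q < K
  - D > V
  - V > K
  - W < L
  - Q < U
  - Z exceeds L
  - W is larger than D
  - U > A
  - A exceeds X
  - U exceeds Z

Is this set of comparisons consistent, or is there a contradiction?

consistent

The single ordering Q < K < V < D < W < L < Z < X < A < U satisfies every listed relation, so no contradiction arises.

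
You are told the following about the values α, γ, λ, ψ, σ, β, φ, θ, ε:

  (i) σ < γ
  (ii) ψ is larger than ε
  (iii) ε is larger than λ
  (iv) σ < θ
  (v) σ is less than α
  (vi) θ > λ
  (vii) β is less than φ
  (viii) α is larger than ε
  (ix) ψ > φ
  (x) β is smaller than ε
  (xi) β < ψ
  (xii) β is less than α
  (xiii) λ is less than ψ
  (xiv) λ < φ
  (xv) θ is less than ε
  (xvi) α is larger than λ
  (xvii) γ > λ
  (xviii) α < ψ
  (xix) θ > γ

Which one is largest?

ψ

λ is not greatest since λ < ε; σ is not greatest since σ < α; β is not greatest since β < ε; γ is not greatest since γ < θ; θ is not greatest since θ < ε; ε is not greatest since ε < α; α is not greatest since α < ψ; φ is not greatest since φ < ψ.
Only ψ has nothing above it, so ψ is the largest.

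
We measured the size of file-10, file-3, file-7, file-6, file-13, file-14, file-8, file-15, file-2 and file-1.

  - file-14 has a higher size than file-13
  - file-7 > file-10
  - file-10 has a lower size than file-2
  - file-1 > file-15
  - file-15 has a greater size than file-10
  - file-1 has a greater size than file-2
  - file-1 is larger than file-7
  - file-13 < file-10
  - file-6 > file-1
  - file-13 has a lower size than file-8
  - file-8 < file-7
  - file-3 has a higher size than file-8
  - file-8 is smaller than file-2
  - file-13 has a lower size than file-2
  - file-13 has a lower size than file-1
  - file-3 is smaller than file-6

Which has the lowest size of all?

file-13

file-8 is not least since file-13 < file-8; file-3 is not least since file-8 < file-3; file-10 is not least since file-13 < file-10; file-15 is not least since file-10 < file-15; file-2 is not least since file-8 < file-2; file-7 is not least since file-10 < file-7; file-1 is not least since file-13 < file-1; file-6 is not least since file-1 < file-6; file-14 is not least since file-13 < file-14.
Only file-13 has nothing below it, so file-13 is the lowest size.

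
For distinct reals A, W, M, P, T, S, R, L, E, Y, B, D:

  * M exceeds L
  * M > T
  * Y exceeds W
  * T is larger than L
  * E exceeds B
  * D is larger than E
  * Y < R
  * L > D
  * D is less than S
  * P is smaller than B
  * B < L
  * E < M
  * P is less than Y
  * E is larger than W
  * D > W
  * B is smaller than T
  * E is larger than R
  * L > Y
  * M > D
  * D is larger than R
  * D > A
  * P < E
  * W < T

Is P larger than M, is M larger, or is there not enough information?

M

P < Y and Y < R give P < R.
With R < E: P < Y < R < E.
With E < D: P < Y < R < E < D.
Then D < L extends the chain to L.
With L < M: P < Y < R < E < D < L < M.
So M is larger.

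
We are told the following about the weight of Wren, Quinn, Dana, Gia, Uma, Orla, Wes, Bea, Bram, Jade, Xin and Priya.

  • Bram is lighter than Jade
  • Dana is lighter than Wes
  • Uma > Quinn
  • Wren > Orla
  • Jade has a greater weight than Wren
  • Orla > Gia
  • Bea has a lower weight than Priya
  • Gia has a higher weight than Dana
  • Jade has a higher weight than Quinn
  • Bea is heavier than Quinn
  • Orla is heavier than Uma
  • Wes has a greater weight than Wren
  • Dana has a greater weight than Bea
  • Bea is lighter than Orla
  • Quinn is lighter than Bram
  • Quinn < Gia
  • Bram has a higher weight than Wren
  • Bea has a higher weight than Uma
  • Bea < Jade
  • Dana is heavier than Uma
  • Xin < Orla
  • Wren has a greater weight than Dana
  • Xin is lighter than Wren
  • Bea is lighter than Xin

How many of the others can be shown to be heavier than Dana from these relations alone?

From Dana the given relations immediately reach Gia, Wren, Wes.
From those, Orla, Bram, Jade — 6 in total.
Nothing else is reachable above Dana; 6 in all.

6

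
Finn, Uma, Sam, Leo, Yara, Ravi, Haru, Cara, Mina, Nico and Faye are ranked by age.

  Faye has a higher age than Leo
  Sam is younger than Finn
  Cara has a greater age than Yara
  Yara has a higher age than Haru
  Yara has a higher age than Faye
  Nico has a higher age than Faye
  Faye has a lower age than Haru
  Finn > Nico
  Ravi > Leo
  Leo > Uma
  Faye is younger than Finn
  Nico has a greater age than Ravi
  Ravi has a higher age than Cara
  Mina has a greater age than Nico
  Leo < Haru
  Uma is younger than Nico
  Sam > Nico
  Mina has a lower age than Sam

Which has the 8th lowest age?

Nico

Chaining the given pairs: Uma < Leo < Faye < Haru < Yara < Cara < Ravi < Nico < Mina < Sam < Finn.
The 8th smallest is Nico.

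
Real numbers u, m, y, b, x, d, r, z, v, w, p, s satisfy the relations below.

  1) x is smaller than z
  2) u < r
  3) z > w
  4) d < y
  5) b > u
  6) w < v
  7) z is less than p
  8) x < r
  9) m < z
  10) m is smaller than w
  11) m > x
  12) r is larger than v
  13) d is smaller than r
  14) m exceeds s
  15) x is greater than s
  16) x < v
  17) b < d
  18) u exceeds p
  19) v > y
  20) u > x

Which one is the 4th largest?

The consecutive relations fix a unique order: s < x < m < w < z < p < u < b < d < y < v < r.
Counting 4 from the largest end gives d.

d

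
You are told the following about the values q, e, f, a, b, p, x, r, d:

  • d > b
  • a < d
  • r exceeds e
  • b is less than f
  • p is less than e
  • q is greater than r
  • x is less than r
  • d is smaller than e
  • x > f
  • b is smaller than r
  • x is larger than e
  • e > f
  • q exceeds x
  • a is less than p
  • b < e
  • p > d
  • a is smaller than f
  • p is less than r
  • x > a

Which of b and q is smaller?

b < d and d < p give b < p.
With p < e: b < d < p < e.
With e < x: b < d < p < e < x.
Then x < r extends the chain to r.
With r < q: b < d < p < e < x < r < q.
So b < q; b is the smaller of the two.

b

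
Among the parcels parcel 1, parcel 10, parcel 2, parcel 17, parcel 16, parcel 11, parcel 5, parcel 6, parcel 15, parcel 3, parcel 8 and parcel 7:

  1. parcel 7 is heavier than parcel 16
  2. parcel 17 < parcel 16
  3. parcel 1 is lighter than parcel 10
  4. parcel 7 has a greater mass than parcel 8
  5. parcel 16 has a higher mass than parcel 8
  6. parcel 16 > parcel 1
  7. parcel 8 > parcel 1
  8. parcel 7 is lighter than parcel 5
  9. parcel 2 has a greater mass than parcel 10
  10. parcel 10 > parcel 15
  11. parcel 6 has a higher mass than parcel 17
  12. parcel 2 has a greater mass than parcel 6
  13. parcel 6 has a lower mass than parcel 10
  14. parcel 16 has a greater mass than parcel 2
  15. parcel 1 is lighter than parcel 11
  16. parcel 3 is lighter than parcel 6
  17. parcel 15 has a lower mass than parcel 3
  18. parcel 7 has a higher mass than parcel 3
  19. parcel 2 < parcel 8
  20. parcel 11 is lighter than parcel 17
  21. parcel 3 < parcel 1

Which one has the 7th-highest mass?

parcel 6

Piecing the relations together gives one ordering: parcel 15 < parcel 3 < parcel 1 < parcel 11 < parcel 17 < parcel 6 < parcel 10 < parcel 2 < parcel 8 < parcel 16 < parcel 7 < parcel 5.
The 7th largest is parcel 6.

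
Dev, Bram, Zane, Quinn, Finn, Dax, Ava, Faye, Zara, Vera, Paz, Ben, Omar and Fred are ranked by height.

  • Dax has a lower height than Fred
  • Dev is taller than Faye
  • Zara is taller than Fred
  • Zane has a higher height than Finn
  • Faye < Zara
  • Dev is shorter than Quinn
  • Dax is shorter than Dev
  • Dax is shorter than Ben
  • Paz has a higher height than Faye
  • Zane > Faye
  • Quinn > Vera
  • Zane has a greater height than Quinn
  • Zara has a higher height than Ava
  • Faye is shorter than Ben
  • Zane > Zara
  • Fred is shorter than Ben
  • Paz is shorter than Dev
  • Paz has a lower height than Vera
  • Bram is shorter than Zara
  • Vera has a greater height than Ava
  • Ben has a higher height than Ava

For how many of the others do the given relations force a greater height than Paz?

Directly above Paz: Dev, Vera.
One step further: Quinn (3 so far).
One step further: Zane (4 so far).
No other element is forced above Paz by the given relations, so the count is 4.

4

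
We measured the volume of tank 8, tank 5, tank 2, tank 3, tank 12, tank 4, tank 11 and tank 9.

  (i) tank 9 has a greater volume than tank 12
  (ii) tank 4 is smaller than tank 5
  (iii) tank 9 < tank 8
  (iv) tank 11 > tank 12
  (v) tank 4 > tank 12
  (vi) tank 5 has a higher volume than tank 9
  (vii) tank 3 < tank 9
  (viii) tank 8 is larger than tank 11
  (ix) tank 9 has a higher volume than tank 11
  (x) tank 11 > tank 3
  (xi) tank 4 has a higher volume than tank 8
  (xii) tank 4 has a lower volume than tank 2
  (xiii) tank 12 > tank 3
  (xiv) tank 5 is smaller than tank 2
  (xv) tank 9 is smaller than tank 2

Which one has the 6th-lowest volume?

tank 4

The consecutive relations fix a unique order: tank 3 < tank 12 < tank 11 < tank 9 < tank 8 < tank 4 < tank 5 < tank 2.
The 6th smallest is tank 4.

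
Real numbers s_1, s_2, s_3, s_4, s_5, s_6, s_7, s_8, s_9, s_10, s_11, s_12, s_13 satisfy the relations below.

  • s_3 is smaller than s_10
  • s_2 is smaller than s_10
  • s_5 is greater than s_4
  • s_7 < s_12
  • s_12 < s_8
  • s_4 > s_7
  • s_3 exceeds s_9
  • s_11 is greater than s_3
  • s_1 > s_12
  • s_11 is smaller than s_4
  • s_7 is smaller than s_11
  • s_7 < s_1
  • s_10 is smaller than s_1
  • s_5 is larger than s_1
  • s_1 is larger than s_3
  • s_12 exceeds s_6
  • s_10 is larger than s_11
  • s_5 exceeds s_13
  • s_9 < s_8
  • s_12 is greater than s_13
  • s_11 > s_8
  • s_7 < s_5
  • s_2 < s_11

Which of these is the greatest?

Chaining downward from s_5: directly below it, s_7, s_13, s_4, s_1; then s_3, s_12, s_11, s_10; then s_6, s_9, s_2, s_8.
That covers every other element, and nothing is given above s_5, so s_5 is the greatest.

s_5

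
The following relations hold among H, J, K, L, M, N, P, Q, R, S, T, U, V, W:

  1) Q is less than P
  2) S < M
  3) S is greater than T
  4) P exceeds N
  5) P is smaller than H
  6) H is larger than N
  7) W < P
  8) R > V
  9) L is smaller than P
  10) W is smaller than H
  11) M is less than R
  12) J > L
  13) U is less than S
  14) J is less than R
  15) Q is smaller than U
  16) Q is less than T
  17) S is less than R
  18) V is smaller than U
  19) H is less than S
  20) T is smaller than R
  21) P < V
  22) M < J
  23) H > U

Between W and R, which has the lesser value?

The relevant relations are W < P; P < V; V < U; U < H; H < S; S < M; M < J; J < R.
Chaining these gives W < P < V < U < H < S < M < J < R.
So W < R; W is the smaller of the two.

W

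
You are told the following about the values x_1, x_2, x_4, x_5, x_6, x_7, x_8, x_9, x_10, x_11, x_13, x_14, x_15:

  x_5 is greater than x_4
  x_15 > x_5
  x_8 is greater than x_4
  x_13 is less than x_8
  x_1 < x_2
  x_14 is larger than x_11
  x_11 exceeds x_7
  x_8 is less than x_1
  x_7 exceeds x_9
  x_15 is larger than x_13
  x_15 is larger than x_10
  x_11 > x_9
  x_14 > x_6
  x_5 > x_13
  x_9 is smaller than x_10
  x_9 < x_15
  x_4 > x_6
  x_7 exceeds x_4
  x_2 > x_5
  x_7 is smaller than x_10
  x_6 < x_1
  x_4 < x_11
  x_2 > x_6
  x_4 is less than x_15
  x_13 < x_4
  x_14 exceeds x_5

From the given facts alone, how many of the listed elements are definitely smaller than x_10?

The elements the relations force below x_10 are x_9, x_13, x_6, x_4, x_7 — no chain reaches any other.
That is 5.

5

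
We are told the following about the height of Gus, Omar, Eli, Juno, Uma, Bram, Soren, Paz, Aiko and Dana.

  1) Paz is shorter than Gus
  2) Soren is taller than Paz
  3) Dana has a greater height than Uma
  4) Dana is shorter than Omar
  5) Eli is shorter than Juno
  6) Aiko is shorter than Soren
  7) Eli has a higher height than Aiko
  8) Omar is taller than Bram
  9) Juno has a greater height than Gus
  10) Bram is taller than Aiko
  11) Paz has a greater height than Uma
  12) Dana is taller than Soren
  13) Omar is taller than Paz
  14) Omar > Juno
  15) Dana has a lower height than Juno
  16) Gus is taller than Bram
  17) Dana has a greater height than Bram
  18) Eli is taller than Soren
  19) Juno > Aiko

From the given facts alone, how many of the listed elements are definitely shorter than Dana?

5

Directly below Dana: Bram, Uma, Soren.
One step further: Aiko, Paz (5 so far).
No other element is forced below Dana by the given relations, so the count is 5.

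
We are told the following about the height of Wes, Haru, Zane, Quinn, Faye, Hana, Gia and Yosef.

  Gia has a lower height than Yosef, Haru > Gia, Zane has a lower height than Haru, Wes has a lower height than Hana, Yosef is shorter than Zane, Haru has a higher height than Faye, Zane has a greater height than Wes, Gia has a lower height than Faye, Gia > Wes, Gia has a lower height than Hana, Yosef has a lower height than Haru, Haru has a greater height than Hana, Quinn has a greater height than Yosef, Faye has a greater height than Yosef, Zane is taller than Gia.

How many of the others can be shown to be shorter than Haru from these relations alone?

6

From Haru the given relations immediately reach Gia, Yosef, Hana, Faye, Zane.
From those, Wes — 6 in total.
Nothing else is reachable below Haru; 6 in all.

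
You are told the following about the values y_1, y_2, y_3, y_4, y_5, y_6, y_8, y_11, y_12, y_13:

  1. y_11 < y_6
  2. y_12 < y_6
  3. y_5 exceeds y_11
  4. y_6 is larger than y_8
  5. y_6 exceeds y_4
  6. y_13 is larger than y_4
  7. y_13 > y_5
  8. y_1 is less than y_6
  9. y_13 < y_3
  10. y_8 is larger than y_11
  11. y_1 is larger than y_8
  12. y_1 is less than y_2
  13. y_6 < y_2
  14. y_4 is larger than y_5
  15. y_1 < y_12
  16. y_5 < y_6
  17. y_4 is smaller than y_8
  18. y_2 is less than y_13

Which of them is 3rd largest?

Piecing the relations together gives one ordering: y_11 < y_5 < y_4 < y_8 < y_1 < y_12 < y_6 < y_2 < y_13 < y_3.
The 3rd largest is y_2.

y_2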